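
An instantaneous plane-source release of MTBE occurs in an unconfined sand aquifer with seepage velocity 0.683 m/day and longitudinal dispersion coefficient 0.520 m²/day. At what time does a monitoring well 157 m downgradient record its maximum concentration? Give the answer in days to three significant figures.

For the 1D instantaneous-source solution, setting ∂C/∂t = 0 at fixed x gives v²t² + 2Dt − x² = 0, so t = (√(D² + v²x²) − D)/v².
√(D² + v²x²) = √(0.520² + 0.683² × 157²) = 107.2; v² = 0.466489.
t = (107.2 − 0.520)/0.466489 = 229 days (vs. the pure-advection estimate x/v = 230 d).

229 days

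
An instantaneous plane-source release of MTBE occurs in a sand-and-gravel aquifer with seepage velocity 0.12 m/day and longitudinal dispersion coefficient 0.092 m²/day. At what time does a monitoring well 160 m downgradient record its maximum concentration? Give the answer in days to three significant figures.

1330 days

For the 1D instantaneous-source solution, setting ∂C/∂t = 0 at fixed x gives v²t² + 2Dt − x² = 0, so t = (√(D² + v²x²) − D)/v².
√(D² + v²x²) = √(0.092² + 0.12² × 160²) = 19.20; v² = 0.0144.
t = (19.20 − 0.092)/0.0144 = 1330 days (vs. the pure-advection estimate x/v = 1330 d).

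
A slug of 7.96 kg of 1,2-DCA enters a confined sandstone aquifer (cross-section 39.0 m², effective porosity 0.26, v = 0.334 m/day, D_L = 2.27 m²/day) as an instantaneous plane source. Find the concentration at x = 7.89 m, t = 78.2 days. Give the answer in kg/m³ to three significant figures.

0.0104 kg/m³

For an instantaneous plane source, C(x,t) = M/(n_e·A·√(4πDt)) · exp(−(x−vt)²/(4Dt)), with n_e·A the pore (flow) area.
Plume center vt = 0.334 × 78.2 = 26.1188 m, so the well at 7.89 m is 18.2288 m upgradient of the peak.
√(4πDt) = 47.23 m, giving peak height M/(n_e·A·√(4πDt)) = 7.96/(0.26 × 39.0 × 47.23) = 0.01662 kg/m³.
(x−vt)²/(4Dt) = (-18.2288)²/(4 × 2.27 × 78.2) = 0.4680; exp(−0.4680) = 0.6263.
C = 0.01662 × 0.6263 = 0.0104 kg/m³.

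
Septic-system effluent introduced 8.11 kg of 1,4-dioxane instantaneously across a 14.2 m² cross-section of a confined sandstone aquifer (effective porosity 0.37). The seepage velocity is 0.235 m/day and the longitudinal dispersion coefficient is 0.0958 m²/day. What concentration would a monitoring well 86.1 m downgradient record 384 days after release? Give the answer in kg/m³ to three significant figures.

0.0639 kg/m³

For an instantaneous plane source, C(x,t) = M/(n_e·A·√(4πDt)) · exp(−(x−vt)²/(4Dt)), with n_e·A the pore (flow) area.
Plume center vt = 0.235 × 384 = 90.24 m, so the well at 86.1 m is 4.14 m upgradient of the peak.
√(4πDt) = 21.50 m, giving peak height M/(n_e·A·√(4πDt)) = 8.11/(0.37 × 14.2 × 21.50) = 0.07179 kg/m³.
(x−vt)²/(4Dt) = (-4.14)²/(4 × 0.0958 × 384) = 0.1165; exp(−0.1165) = 0.8900.
C = 0.07179 × 0.8900 = 0.0639 kg/m³.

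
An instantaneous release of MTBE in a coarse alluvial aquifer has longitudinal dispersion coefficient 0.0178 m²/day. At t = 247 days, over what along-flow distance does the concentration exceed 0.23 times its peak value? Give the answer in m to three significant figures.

10.2 m

The plume is Gaussian with σ = √(2Dt) = √(2 × 0.0178 × 247) = 2.965 m.
C/C_peak = exp(−Δx²/(2σ²)) = 0.23 ⇒ Δx = σ·√(−2 ln 0.23) = 2.965 × 1.714 = 5.082 m.
Width = 2Δx = 10.2 m.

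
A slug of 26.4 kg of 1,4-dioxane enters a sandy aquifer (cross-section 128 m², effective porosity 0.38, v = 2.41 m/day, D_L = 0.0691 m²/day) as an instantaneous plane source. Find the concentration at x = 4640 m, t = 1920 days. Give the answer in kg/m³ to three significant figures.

For an instantaneous plane source, C(x,t) = M/(n_e·A·√(4πDt)) · exp(−(x−vt)²/(4Dt)), with n_e·A the pore (flow) area.
Plume center vt = 2.41 × 1920 = 4627.2 m, so the well at 4640 m is 12.8 m downgradient of the peak.
√(4πDt) = 40.83 m, giving peak height M/(n_e·A·√(4πDt)) = 26.4/(0.38 × 128 × 40.83) = 0.01329 kg/m³.
(x−vt)²/(4Dt) = (12.8)²/(4 × 0.0691 × 1920) = 0.3087; exp(−0.3087) = 0.7344.
C = 0.01329 × 0.7344 = 0.00976 kg/m³.

0.00976 kg/m³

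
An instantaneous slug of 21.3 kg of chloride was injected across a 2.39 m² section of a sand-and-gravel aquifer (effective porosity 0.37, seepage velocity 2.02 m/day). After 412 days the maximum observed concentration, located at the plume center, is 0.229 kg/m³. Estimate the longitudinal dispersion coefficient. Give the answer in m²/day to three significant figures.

2.14 m²/day

At the plume center C_max = M/(n_e·A·√(4πDt)), so D = M²/(4πt·(n_e·A·C_max)²).
n_e·A·C_max = 0.37 × 2.39 × 0.229 = 0.2025 kg/m.
D = 21.3²/(4π × 412 × 0.2025²) = 2.14 m²/day.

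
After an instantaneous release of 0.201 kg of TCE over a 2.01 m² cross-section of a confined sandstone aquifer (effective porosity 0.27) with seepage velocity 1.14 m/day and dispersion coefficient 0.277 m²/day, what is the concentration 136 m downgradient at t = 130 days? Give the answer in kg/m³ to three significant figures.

For an instantaneous plane source, C(x,t) = M/(n_e·A·√(4πDt)) · exp(−(x−vt)²/(4Dt)), with n_e·A the pore (flow) area.
Plume center vt = 1.14 × 130 = 148.2 m, so the well at 136 m is 12.2 m upgradient of the peak.
√(4πDt) = 21.27 m, giving peak height M/(n_e·A·√(4πDt)) = 0.201/(0.27 × 2.01 × 21.27) = 0.01741 kg/m³.
(x−vt)²/(4Dt) = (-12.2)²/(4 × 0.277 × 130) = 1.033; exp(−1.033) = 0.3559.
C = 0.01741 × 0.3559 = 0.00620 kg/m³.

0.00620 kg/m³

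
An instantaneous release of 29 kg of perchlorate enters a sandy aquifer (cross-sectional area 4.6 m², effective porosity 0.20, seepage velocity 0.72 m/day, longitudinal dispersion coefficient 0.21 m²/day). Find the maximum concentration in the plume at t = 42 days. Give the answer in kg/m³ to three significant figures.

The peak of an instantaneous 1D plume sits at x = vt; there the Gaussian factor is 1 and C_max = M/(n_e·A·√(4πDt)), where n_e·A is the pore area the mass is dissolved in.
√(4πDt) = √(4π × 0.21 × 42) = 10.53 m, so C_max = 29/(0.20 × 4.6 × 10.53) = 2.99 kg/m³.

2.99 kg/m³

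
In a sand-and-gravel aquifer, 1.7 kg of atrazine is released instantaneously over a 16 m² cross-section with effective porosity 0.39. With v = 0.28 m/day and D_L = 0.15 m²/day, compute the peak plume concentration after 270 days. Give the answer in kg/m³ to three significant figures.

0.0121 kg/m³

The peak of an instantaneous 1D plume sits at x = vt; there the Gaussian factor is 1 and C_max = M/(n_e·A·√(4πDt)), where n_e·A is the pore area the mass is dissolved in.
√(4πDt) = √(4π × 0.15 × 270) = 22.56 m, so C_max = 1.7/(0.39 × 16 × 22.56) = 0.0121 kg/m³.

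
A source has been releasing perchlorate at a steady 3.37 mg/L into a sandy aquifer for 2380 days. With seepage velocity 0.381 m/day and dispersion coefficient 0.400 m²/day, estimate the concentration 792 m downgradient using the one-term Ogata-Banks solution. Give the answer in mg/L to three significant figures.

For a continuous step input, C/C₀ ≈ ½·erfc((x−vt)/(2√(Dt))).
vt = 0.381 × 2380 = 906.78 m and 2√(Dt) = 2√(0.400 × 2380) = 61.71 m.
Argument (x−vt)/(2√(Dt)) = (792 − 906.78)/61.71 = -1.860; ½·erfc(-1.860) = 0.9957.
C = 3.37 × 0.9957 = 3.36 mg/L.

3.36 mg/L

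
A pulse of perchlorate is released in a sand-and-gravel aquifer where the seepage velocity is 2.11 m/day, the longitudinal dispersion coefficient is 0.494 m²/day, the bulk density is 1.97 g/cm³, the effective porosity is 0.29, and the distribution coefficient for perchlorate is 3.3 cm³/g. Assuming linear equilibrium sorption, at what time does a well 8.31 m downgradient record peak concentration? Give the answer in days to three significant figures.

89.7 days

Retardation factor R = 1 + ρ_b·K_d/n = 1 + 1.97 × 3.3/0.29 = 23.42.
Sorption retards both mechanisms: v_R = v/R = 0.09009 m/day, D_R = D/R = 0.02109 m²/day.
Peak time from v_R²t² + 2D_R t − x² = 0: t = (√(D_R² + v_R²x²) − D_R)/v_R².
√(D_R² + v_R²x²) = √(0.02109² + 0.09009² × 8.31²) = 0.7489; v_R² = 0.008116.
t = (0.7489 − 0.02109)/0.008116 = 89.7 days.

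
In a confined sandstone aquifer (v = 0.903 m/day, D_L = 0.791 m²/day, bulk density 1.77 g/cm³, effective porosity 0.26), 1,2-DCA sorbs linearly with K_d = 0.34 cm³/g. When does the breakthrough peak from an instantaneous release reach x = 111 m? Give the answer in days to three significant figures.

404 days

Retardation factor R = 1 + ρ_b·K_d/n = 1 + 1.77 × 0.34/0.26 = 3.315.
Sorption retards both mechanisms: v_R = v/R = 0.2724 m/day, D_R = D/R = 0.2386 m²/day.
Peak time from v_R²t² + 2D_R t − x² = 0: t = (√(D_R² + v_R²x²) − D_R)/v_R².
√(D_R² + v_R²x²) = √(0.2386² + 0.2724² × 111²) = 30.24; v_R² = 0.07420.
t = (30.24 − 0.2386)/0.07420 = 404 days.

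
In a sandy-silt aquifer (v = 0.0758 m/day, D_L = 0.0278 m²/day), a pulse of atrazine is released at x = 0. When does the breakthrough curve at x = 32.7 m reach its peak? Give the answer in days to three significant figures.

427 days

For the 1D instantaneous-source solution, setting ∂C/∂t = 0 at fixed x gives v²t² + 2Dt − x² = 0, so t = (√(D² + v²x²) − D)/v².
√(D² + v²x²) = √(0.0278² + 0.0758² × 32.7²) = 2.479; v² = 0.00574564.
t = (2.479 − 0.0278)/0.00574564 = 427 days (vs. the pure-advection estimate x/v = 431 d).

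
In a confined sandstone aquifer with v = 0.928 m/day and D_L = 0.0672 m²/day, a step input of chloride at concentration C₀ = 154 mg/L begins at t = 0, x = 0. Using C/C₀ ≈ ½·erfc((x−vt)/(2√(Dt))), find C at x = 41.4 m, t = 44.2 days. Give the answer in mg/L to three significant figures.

For a continuous step input, C/C₀ ≈ ½·erfc((x−vt)/(2√(Dt))).
vt = 0.928 × 44.2 = 41.0176 m and 2√(Dt) = 2√(0.0672 × 44.2) = 3.447 m.
Argument (x−vt)/(2√(Dt)) = (41.4 − 41.0176)/3.447 = 0.1109; ½·erfc(0.1109) = 0.4377.
C = 154 × 0.4377 = 67.4 mg/L.

67.4 mg/L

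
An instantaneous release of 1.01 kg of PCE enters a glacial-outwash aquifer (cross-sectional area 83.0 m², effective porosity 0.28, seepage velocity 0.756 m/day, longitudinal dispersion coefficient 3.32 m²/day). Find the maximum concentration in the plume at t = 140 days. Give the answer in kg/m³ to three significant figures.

The peak of an instantaneous 1D plume sits at x = vt; there the Gaussian factor is 1 and C_max = M/(n_e·A·√(4πDt)), where n_e·A is the pore area the mass is dissolved in.
√(4πDt) = √(4π × 3.32 × 140) = 76.43 m, so C_max = 1.01/(0.28 × 83.0 × 76.43) = 0.000569 kg/m³.

0.000569 kg/m³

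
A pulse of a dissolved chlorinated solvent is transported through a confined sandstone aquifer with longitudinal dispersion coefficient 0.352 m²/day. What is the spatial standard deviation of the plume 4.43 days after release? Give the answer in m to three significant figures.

Dispersive spreading gives a Gaussian with σ² = 2Dt; advection only shifts the center.
σ = √(2 × 0.352 × 4.43) = 1.77 m.

1.77 m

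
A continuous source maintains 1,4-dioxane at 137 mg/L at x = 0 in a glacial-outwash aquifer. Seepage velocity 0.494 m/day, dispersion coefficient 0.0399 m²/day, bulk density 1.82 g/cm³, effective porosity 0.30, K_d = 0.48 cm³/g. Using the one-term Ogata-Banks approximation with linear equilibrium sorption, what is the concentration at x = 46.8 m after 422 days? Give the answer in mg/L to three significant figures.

135 mg/L

Retardation factor R = 1 + ρ_b·K_d/n = 1 + 1.82 × 0.48/0.30 = 3.912.
Sorption retards both mechanisms: v_R = v/R = 0.1263 m/day, D_R = D/R = 0.01020 m²/day.
v_R·t = 0.1263 × 422 = 53.2986 m; 2√(D_R t) = 4.149 m; argument = (46.8 − 53.2986)/4.149 = -1.566.
C = C₀ × ½·erfc(-1.566) = 137 × 0.9866 = 135 mg/L.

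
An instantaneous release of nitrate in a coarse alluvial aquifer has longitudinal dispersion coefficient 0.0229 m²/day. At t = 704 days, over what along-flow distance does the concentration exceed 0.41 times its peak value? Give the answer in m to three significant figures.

The plume is Gaussian with σ = √(2Dt) = √(2 × 0.0229 × 704) = 5.678 m.
C/C_peak = exp(−Δx²/(2σ²)) = 0.41 ⇒ Δx = σ·√(−2 ln 0.41) = 5.678 × 1.335 = 7.580 m.
Width = 2Δx = 15.2 m.

15.2 m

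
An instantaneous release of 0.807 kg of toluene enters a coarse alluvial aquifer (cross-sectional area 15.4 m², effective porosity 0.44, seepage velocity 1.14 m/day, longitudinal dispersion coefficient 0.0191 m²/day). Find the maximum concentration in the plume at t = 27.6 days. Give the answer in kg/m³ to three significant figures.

0.0463 kg/m³

The peak of an instantaneous 1D plume sits at x = vt; there the Gaussian factor is 1 and C_max = M/(n_e·A·√(4πDt)), where n_e·A is the pore area the mass is dissolved in.
√(4πDt) = √(4π × 0.0191 × 27.6) = 2.574 m, so C_max = 0.807/(0.44 × 15.4 × 2.574) = 0.0463 kg/m³.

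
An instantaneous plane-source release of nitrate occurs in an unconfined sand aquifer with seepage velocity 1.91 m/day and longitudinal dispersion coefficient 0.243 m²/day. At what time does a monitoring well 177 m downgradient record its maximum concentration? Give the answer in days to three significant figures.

For the 1D instantaneous-source solution, setting ∂C/∂t = 0 at fixed x gives v²t² + 2Dt − x² = 0, so t = (√(D² + v²x²) − D)/v².
√(D² + v²x²) = √(0.243² + 1.91² × 177²) = 338.1; v² = 3.6481.
t = (338.1 − 0.243)/3.6481 = 92.6 days (vs. the pure-advection estimate x/v = 92.7 d).

92.6 days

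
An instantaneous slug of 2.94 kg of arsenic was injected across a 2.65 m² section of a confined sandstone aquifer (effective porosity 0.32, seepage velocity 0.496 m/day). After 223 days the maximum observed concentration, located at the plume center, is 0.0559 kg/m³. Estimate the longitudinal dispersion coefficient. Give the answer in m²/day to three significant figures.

1.37 m²/day

At the plume center C_max = M/(n_e·A·√(4πDt)), so D = M²/(4πt·(n_e·A·C_max)²).
n_e·A·C_max = 0.32 × 2.65 × 0.0559 = 0.04740 kg/m.
D = 2.94²/(4π × 223 × 0.04740²) = 1.37 m²/day.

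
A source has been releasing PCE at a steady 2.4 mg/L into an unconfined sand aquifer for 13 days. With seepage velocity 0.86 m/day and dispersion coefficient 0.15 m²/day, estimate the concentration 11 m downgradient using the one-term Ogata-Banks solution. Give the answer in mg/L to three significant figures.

1.29 mg/L

For a continuous step input, C/C₀ ≈ ½·erfc((x−vt)/(2√(Dt))).
vt = 0.86 × 13 = 11.18 m and 2√(Dt) = 2√(0.15 × 13) = 2.793 m.
Argument (x−vt)/(2√(Dt)) = (11 − 11.18)/2.793 = -0.06445; ½·erfc(-0.06445) = 0.5363.
C = 2.4 × 0.5363 = 1.29 mg/L.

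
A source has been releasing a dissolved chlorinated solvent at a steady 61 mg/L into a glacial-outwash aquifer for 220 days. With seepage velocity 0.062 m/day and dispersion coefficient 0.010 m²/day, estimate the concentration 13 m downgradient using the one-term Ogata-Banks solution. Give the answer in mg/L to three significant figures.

37.8 mg/L

For a continuous step input, C/C₀ ≈ ½·erfc((x−vt)/(2√(Dt))).
vt = 0.062 × 220 = 13.64 m and 2√(Dt) = 2√(0.010 × 220) = 2.966 m.
Argument (x−vt)/(2√(Dt)) = (13 − 13.64)/2.966 = -0.2158; ½·erfc(-0.2158) = 0.6199.
C = 61 × 0.6199 = 37.8 mg/L.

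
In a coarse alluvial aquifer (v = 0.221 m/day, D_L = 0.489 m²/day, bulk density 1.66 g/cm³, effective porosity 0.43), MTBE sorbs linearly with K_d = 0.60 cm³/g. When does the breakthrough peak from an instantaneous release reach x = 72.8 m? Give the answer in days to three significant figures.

1060 days

Retardation factor R = 1 + ρ_b·K_d/n = 1 + 1.66 × 0.60/0.43 = 3.316.
Sorption retards both mechanisms: v_R = v/R = 0.06665 m/day, D_R = D/R = 0.1475 m²/day.
Peak time from v_R²t² + 2D_R t − x² = 0: t = (√(D_R² + v_R²x²) − D_R)/v_R².
√(D_R² + v_R²x²) = √(0.1475² + 0.06665² × 72.8²) = 4.854; v_R² = 0.004442.
t = (4.854 − 0.1475)/0.004442 = 1060 days.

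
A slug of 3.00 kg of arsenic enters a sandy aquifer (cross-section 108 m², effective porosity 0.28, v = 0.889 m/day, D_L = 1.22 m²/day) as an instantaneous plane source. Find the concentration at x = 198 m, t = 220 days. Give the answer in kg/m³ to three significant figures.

0.00170 kg/m³

For an instantaneous plane source, C(x,t) = M/(n_e·A·√(4πDt)) · exp(−(x−vt)²/(4Dt)), with n_e·A the pore (flow) area.
Plume center vt = 0.889 × 220 = 195.58 m, so the well at 198 m is 2.42 m downgradient of the peak.
√(4πDt) = 58.08 m, giving peak height M/(n_e·A·√(4πDt)) = 3.00/(0.28 × 108 × 58.08) = 0.001708 kg/m³.
(x−vt)²/(4Dt) = (2.42)²/(4 × 1.22 × 220) = 0.005455; exp(−0.005455) = 0.9946.
C = 0.001708 × 0.9946 = 0.00170 kg/m³.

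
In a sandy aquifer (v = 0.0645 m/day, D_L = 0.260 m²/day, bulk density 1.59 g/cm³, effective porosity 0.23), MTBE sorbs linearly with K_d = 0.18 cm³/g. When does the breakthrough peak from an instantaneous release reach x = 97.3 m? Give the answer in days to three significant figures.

Retardation factor R = 1 + ρ_b·K_d/n = 1 + 1.59 × 0.18/0.23 = 2.244.
Sorption retards both mechanisms: v_R = v/R = 0.02874 m/day, D_R = D/R = 0.1159 m²/day.
Peak time from v_R²t² + 2D_R t − x² = 0: t = (√(D_R² + v_R²x²) − D_R)/v_R².
√(D_R² + v_R²x²) = √(0.1159² + 0.02874² × 97.3²) = 2.799; v_R² = 0.0008260.
t = (2.799 − 0.1159)/0.0008260 = 3250 days.

3250 days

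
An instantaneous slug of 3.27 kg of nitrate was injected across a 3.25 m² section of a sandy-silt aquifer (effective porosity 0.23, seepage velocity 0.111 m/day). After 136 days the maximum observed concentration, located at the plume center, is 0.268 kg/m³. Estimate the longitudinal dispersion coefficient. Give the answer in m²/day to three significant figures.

0.156 m²/day

At the plume center C_max = M/(n_e·A·√(4πDt)), so D = M²/(4πt·(n_e·A·C_max)²).
n_e·A·C_max = 0.23 × 3.25 × 0.268 = 0.2003 kg/m.
D = 3.27²/(4π × 136 × 0.2003²) = 0.156 m²/day.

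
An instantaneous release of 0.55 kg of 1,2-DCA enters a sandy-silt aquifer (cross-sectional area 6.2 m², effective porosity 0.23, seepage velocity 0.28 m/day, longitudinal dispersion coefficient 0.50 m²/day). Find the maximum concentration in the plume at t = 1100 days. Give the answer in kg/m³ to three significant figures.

0.00464 kg/m³

The peak of an instantaneous 1D plume sits at x = vt; there the Gaussian factor is 1 and C_max = M/(n_e·A·√(4πDt)), where n_e·A is the pore area the mass is dissolved in.
√(4πDt) = √(4π × 0.50 × 1100) = 83.14 m, so C_max = 0.55/(0.23 × 6.2 × 83.14) = 0.00464 kg/m³.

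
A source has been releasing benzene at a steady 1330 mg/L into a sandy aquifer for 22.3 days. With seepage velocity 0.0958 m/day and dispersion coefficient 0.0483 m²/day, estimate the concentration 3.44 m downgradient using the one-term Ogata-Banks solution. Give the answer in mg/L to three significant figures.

249 mg/L

For a continuous step input, C/C₀ ≈ ½·erfc((x−vt)/(2√(Dt))).
vt = 0.0958 × 22.3 = 2.13634 m and 2√(Dt) = 2√(0.0483 × 22.3) = 2.076 m.
Argument (x−vt)/(2√(Dt)) = (3.44 − 2.13634)/2.076 = 0.6280; ½·erfc(0.6280) = 0.1872.
C = 1330 × 0.1872 = 249 mg/L.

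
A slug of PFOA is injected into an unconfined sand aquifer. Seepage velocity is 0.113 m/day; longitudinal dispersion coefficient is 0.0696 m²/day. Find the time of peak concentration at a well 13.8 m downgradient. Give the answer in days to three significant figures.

For the 1D instantaneous-source solution, setting ∂C/∂t = 0 at fixed x gives v²t² + 2Dt − x² = 0, so t = (√(D² + v²x²) − D)/v².
√(D² + v²x²) = √(0.0696² + 0.113² × 13.8²) = 1.561; v² = 0.012769.
t = (1.561 − 0.0696)/0.012769 = 117 days (vs. the pure-advection estimate x/v = 122 d).

117 days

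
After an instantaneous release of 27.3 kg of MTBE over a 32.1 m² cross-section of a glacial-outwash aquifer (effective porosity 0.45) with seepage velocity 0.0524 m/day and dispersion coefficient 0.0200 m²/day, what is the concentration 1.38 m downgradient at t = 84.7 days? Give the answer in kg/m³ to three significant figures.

For an instantaneous plane source, C(x,t) = M/(n_e·A·√(4πDt)) · exp(−(x−vt)²/(4Dt)), with n_e·A the pore (flow) area.
Plume center vt = 0.0524 × 84.7 = 4.43828 m, so the well at 1.38 m is 3.05828 m upgradient of the peak.
√(4πDt) = 4.614 m, giving peak height M/(n_e·A·√(4πDt)) = 27.3/(0.45 × 32.1 × 4.614) = 0.4096 kg/m³.
(x−vt)²/(4Dt) = (-3.05828)²/(4 × 0.0200 × 84.7) = 1.380; exp(−1.380) = 0.2516.
C = 0.4096 × 0.2516 = 0.103 kg/m³.

0.103 kg/m³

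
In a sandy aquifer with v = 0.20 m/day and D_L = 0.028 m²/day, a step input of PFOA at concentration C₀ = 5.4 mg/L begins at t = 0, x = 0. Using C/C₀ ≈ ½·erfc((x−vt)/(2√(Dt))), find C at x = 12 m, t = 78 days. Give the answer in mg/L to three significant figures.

For a continuous step input, C/C₀ ≈ ½·erfc((x−vt)/(2√(Dt))).
vt = 0.20 × 78 = 15.6 m and 2√(Dt) = 2√(0.028 × 78) = 2.956 m.
Argument (x−vt)/(2√(Dt)) = (12 − 15.6)/2.956 = -1.218; ½·erfc(-1.218) = 0.9575.
C = 5.4 × 0.9575 = 5.17 mg/L.

5.17 mg/L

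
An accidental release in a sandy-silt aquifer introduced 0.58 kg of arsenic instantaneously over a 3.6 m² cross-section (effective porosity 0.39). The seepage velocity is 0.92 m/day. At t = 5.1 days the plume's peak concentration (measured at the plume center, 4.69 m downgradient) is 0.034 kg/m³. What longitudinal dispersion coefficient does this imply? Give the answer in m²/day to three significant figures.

At the plume center C_max = M/(n_e·A·√(4πDt)), so D = M²/(4πt·(n_e·A·C_max)²).
n_e·A·C_max = 0.39 × 3.6 × 0.034 = 0.04774 kg/m.
D = 0.58²/(4π × 5.1 × 0.04774²) = 2.30 m²/day.

2.30 m²/day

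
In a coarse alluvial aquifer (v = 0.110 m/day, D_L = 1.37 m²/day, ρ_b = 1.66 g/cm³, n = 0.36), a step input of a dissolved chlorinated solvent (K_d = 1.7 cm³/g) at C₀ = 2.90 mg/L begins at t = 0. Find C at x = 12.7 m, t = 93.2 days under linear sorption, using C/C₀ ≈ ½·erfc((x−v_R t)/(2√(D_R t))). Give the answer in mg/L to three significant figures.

0.0461 mg/L

Retardation factor R = 1 + ρ_b·K_d/n = 1 + 1.66 × 1.7/0.36 = 8.839.
Sorption retards both mechanisms: v_R = v/R = 0.01244 m/day, D_R = D/R = 0.1550 m²/day.
v_R·t = 0.01244 × 93.2 = 1.159408 m; 2√(D_R t) = 7.602 m; argument = (12.7 − 1.159408)/7.602 = 1.518.
C = C₀ × ½·erfc(1.518) = 2.90 × 0.01591 = 0.0461 mg/L.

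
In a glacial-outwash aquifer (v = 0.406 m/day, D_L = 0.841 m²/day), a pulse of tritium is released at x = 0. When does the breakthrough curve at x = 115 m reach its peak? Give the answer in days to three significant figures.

For the 1D instantaneous-source solution, setting ∂C/∂t = 0 at fixed x gives v²t² + 2Dt − x² = 0, so t = (√(D² + v²x²) − D)/v².
√(D² + v²x²) = √(0.841² + 0.406² × 115²) = 46.70; v² = 0.164836.
t = (46.70 − 0.841)/0.164836 = 278 days (vs. the pure-advection estimate x/v = 283 d).

278 days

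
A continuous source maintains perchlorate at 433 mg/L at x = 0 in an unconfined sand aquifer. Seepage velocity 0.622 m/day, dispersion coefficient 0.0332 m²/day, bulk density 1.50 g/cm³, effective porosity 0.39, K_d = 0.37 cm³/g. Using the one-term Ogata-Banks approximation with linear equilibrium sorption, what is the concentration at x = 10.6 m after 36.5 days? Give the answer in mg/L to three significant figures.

Retardation factor R = 1 + ρ_b·K_d/n = 1 + 1.50 × 0.37/0.39 = 2.423.
Sorption retards both mechanisms: v_R = v/R = 0.2567 m/day, D_R = D/R = 0.01370 m²/day.
v_R·t = 0.2567 × 36.5 = 9.36955 m; 2√(D_R t) = 1.414 m; argument = (10.6 − 9.36955)/1.414 = 0.8702.
C = C₀ × ½·erfc(0.8702) = 433 × 0.1092 = 47.3 mg/L.

47.3 mg/L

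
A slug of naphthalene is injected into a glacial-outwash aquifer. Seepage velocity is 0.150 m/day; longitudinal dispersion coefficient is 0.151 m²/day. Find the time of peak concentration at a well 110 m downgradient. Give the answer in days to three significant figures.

For the 1D instantaneous-source solution, setting ∂C/∂t = 0 at fixed x gives v²t² + 2Dt − x² = 0, so t = (√(D² + v²x²) − D)/v².
√(D² + v²x²) = √(0.151² + 0.150² × 110²) = 16.50; v² = 0.0225.
t = (16.50 − 0.151)/0.0225 = 727 days (vs. the pure-advection estimate x/v = 733 d).

727 days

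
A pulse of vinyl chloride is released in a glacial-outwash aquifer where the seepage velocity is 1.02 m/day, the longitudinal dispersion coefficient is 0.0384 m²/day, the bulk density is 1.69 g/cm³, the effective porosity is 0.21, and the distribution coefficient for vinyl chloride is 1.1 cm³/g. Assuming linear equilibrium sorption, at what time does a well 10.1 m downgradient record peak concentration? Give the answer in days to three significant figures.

97.2 days

Retardation factor R = 1 + ρ_b·K_d/n = 1 + 1.69 × 1.1/0.21 = 9.852.
Sorption retards both mechanisms: v_R = v/R = 0.1035 m/day, D_R = D/R = 0.003898 m²/day.
Peak time from v_R²t² + 2D_R t − x² = 0: t = (√(D_R² + v_R²x²) − D_R)/v_R².
√(D_R² + v_R²x²) = √(0.003898² + 0.1035² × 10.1²) = 1.045; v_R² = 0.01071.
t = (1.045 − 0.003898)/0.01071 = 97.2 days.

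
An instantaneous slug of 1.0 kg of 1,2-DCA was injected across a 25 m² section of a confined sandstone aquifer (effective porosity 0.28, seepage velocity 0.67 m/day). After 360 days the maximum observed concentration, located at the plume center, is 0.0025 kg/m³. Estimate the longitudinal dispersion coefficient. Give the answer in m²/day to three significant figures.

At the plume center C_max = M/(n_e·A·√(4πDt)), so D = M²/(4πt·(n_e·A·C_max)²).
n_e·A·C_max = 0.28 × 25 × 0.0025 = 0.01750 kg/m.
D = 1.0²/(4π × 360 × 0.01750²) = 0.722 m²/day.

0.722 m²/day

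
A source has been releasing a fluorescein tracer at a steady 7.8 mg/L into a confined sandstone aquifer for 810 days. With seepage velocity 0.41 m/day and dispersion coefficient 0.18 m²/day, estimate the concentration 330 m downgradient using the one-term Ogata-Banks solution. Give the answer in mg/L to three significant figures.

For a continuous step input, C/C₀ ≈ ½·erfc((x−vt)/(2√(Dt))).
vt = 0.41 × 810 = 332.1 m and 2√(Dt) = 2√(0.18 × 810) = 24.15 m.
Argument (x−vt)/(2√(Dt)) = (330 − 332.1)/24.15 = -0.08696; ½·erfc(-0.08696) = 0.5489.
C = 7.8 × 0.5489 = 4.28 mg/L.

4.28 mg/L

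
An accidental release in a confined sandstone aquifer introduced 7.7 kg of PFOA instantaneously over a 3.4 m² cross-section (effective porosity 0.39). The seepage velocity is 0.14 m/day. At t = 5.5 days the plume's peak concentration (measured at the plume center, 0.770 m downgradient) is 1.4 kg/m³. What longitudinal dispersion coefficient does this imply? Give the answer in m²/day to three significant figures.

At the plume center C_max = M/(n_e·A·√(4πDt)), so D = M²/(4πt·(n_e·A·C_max)²).
n_e·A·C_max = 0.39 × 3.4 × 1.4 = 1.856 kg/m.
D = 7.7²/(4π × 5.5 × 1.856²) = 0.249 m²/day.

0.249 m²/day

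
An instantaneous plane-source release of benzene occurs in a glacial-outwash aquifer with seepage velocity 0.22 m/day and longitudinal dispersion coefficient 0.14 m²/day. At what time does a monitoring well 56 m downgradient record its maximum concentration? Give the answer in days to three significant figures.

For the 1D instantaneous-source solution, setting ∂C/∂t = 0 at fixed x gives v²t² + 2Dt − x² = 0, so t = (√(D² + v²x²) − D)/v².
√(D² + v²x²) = √(0.14² + 0.22² × 56²) = 12.32; v² = 0.0484.
t = (12.32 − 0.14)/0.0484 = 252 days (vs. the pure-advection estimate x/v = 255 d).

252 days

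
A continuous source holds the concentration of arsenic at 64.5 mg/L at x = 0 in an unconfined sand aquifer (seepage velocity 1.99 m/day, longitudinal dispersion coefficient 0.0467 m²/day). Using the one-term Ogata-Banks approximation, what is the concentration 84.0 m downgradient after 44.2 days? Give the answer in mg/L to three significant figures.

For a continuous step input, C/C₀ ≈ ½·erfc((x−vt)/(2√(Dt))).
vt = 1.99 × 44.2 = 87.958 m and 2√(Dt) = 2√(0.0467 × 44.2) = 2.873 m.
Argument (x−vt)/(2√(Dt)) = (84.0 − 87.958)/2.873 = -1.378; ½·erfc(-1.378) = 0.9743.
C = 64.5 × 0.9743 = 62.8 mg/L.

62.8 mg/L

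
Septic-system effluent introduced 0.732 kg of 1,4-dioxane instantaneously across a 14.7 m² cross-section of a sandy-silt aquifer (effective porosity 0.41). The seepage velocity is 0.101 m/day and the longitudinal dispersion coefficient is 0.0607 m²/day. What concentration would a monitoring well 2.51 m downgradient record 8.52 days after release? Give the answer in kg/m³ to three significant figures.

0.0128 kg/m³

For an instantaneous plane source, C(x,t) = M/(n_e·A·√(4πDt)) · exp(−(x−vt)²/(4Dt)), with n_e·A the pore (flow) area.
Plume center vt = 0.101 × 8.52 = 0.86052 m, so the well at 2.51 m is 1.64948 m downgradient of the peak.
√(4πDt) = 2.549 m, giving peak height M/(n_e·A·√(4πDt)) = 0.732/(0.41 × 14.7 × 2.549) = 0.04765 kg/m³.
(x−vt)²/(4Dt) = (1.64948)²/(4 × 0.0607 × 8.52) = 1.315; exp(−1.315) = 0.2685.
C = 0.04765 × 0.2685 = 0.0128 kg/m³.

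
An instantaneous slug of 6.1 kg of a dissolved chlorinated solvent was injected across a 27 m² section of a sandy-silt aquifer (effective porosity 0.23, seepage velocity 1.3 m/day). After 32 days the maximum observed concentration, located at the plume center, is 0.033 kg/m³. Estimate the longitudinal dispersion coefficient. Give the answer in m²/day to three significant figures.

2.20 m²/day

At the plume center C_max = M/(n_e·A·√(4πDt)), so D = M²/(4πt·(n_e·A·C_max)²).
n_e·A·C_max = 0.23 × 27 × 0.033 = 0.2049 kg/m.
D = 6.1²/(4π × 32 × 0.2049²) = 2.20 m²/day.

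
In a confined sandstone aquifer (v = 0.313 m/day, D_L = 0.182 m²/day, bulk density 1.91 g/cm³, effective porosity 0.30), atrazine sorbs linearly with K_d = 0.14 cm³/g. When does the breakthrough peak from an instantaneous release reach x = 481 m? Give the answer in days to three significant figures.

2900 days

Retardation factor R = 1 + ρ_b·K_d/n = 1 + 1.91 × 0.14/0.30 = 1.891.
Sorption retards both mechanisms: v_R = v/R = 0.1655 m/day, D_R = D/R = 0.09625 m²/day.
Peak time from v_R²t² + 2D_R t − x² = 0: t = (√(D_R² + v_R²x²) − D_R)/v_R².
√(D_R² + v_R²x²) = √(0.09625² + 0.1655² × 481²) = 79.61; v_R² = 0.02739.
t = (79.61 − 0.09625)/0.02739 = 2900 days.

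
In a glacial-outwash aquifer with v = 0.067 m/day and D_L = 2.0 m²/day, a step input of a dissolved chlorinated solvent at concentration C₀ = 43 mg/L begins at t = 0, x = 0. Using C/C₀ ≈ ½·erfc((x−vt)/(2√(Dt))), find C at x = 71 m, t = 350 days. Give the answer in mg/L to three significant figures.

4.38 mg/L

For a continuous step input, C/C₀ ≈ ½·erfc((x−vt)/(2√(Dt))).
vt = 0.067 × 350 = 23.45 m and 2√(Dt) = 2√(2.0 × 350) = 52.92 m.
Argument (x−vt)/(2√(Dt)) = (71 − 23.45)/52.92 = 0.8985; ½·erfc(0.8985) = 0.1019.
C = 43 × 0.1019 = 4.38 mg/L.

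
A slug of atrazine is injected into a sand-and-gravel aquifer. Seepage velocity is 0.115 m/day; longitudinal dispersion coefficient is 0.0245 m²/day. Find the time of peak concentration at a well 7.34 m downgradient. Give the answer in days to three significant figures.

For the 1D instantaneous-source solution, setting ∂C/∂t = 0 at fixed x gives v²t² + 2Dt − x² = 0, so t = (√(D² + v²x²) − D)/v².
√(D² + v²x²) = √(0.0245² + 0.115² × 7.34²) = 0.8445; v² = 0.013225.
t = (0.8445 − 0.0245)/0.013225 = 62.0 days (vs. the pure-advection estimate x/v = 63.8 d).

62.0 days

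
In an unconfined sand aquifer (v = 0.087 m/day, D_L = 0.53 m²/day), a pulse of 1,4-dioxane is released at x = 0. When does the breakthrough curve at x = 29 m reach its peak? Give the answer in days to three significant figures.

271 days

For the 1D instantaneous-source solution, setting ∂C/∂t = 0 at fixed x gives v²t² + 2Dt − x² = 0, so t = (√(D² + v²x²) − D)/v².
√(D² + v²x²) = √(0.53² + 0.087² × 29²) = 2.578; v² = 0.007569.
t = (2.578 − 0.53)/0.007569 = 271 days (vs. the pure-advection estimate x/v = 333 d).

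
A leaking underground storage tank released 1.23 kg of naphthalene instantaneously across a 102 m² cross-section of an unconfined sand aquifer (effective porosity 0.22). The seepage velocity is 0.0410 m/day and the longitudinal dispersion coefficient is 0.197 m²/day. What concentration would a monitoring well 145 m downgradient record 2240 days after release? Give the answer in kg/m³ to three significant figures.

For an instantaneous plane source, C(x,t) = M/(n_e·A·√(4πDt)) · exp(−(x−vt)²/(4Dt)), with n_e·A the pore (flow) area.
Plume center vt = 0.0410 × 2240 = 91.84 m, so the well at 145 m is 53.16 m downgradient of the peak.
√(4πDt) = 74.47 m, giving peak height M/(n_e·A·√(4πDt)) = 1.23/(0.22 × 102 × 74.47) = 0.0007360 kg/m³.
(x−vt)²/(4Dt) = (53.16)²/(4 × 0.197 × 2240) = 1.601; exp(−1.601) = 0.2017.
C = 0.0007360 × 0.2017 = 0.000148 kg/m³.

0.000148 kg/m³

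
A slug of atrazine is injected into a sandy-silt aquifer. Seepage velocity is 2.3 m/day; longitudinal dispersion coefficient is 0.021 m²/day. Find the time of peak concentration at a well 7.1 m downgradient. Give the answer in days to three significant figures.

3.08 days

For the 1D instantaneous-source solution, setting ∂C/∂t = 0 at fixed x gives v²t² + 2Dt − x² = 0, so t = (√(D² + v²x²) − D)/v².
√(D² + v²x²) = √(0.021² + 2.3² × 7.1²) = 16.33; v² = 5.29.
t = (16.33 − 0.021)/5.29 = 3.08 days (vs. the pure-advection estimate x/v = 3.09 d).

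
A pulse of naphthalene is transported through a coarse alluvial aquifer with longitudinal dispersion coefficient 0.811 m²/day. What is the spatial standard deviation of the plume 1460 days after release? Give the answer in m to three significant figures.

48.7 m

Dispersive spreading gives a Gaussian with σ² = 2Dt; advection only shifts the center.
σ = √(2 × 0.811 × 1460) = 48.7 m.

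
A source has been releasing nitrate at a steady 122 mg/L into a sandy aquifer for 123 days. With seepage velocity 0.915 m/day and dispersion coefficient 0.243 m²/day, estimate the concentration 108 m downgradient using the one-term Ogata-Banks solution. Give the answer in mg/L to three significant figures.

For a continuous step input, C/C₀ ≈ ½·erfc((x−vt)/(2√(Dt))).
vt = 0.915 × 123 = 112.545 m and 2√(Dt) = 2√(0.243 × 123) = 10.93 m.
Argument (x−vt)/(2√(Dt)) = (108 − 112.545)/10.93 = -0.4158; ½·erfc(-0.4158) = 0.7217.
C = 122 × 0.7217 = 88.0 mg/L.

88.0 mg/L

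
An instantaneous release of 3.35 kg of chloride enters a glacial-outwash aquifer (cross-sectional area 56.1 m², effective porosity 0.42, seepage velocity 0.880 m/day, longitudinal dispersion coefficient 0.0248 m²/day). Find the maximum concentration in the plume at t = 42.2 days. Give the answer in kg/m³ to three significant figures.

The peak of an instantaneous 1D plume sits at x = vt; there the Gaussian factor is 1 and C_max = M/(n_e·A·√(4πDt)), where n_e·A is the pore area the mass is dissolved in.
√(4πDt) = √(4π × 0.0248 × 42.2) = 3.626 m, so C_max = 3.35/(0.42 × 56.1 × 3.626) = 0.0392 kg/m³.

0.0392 kg/m³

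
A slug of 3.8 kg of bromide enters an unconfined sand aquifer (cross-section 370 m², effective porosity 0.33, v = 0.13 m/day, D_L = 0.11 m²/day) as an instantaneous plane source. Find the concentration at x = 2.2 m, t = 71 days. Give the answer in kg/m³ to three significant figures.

For an instantaneous plane source, C(x,t) = M/(n_e·A·√(4πDt)) · exp(−(x−vt)²/(4Dt)), with n_e·A the pore (flow) area.
Plume center vt = 0.13 × 71 = 9.23 m, so the well at 2.2 m is 7.03 m upgradient of the peak.
√(4πDt) = 9.907 m, giving peak height M/(n_e·A·√(4πDt)) = 3.8/(0.33 × 370 × 9.907) = 0.003141 kg/m³.
(x−vt)²/(4Dt) = (-7.03)²/(4 × 0.11 × 71) = 1.582; exp(−1.582) = 0.2056.
C = 0.003141 × 0.2056 = 0.000646 kg/m³.

0.000646 kg/m³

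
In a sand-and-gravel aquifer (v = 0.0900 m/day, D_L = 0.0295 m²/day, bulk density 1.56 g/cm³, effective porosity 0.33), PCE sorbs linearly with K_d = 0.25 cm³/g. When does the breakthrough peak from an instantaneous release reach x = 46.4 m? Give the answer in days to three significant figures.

Retardation factor R = 1 + ρ_b·K_d/n = 1 + 1.56 × 0.25/0.33 = 2.182.
Sorption retards both mechanisms: v_R = v/R = 0.04125 m/day, D_R = D/R = 0.01352 m²/day.
Peak time from v_R²t² + 2D_R t − x² = 0: t = (√(D_R² + v_R²x²) − D_R)/v_R².
√(D_R² + v_R²x²) = √(0.01352² + 0.04125² × 46.4²) = 1.914; v_R² = 0.001702.
t = (1.914 − 0.01352)/0.001702 = 1120 days.

1120 days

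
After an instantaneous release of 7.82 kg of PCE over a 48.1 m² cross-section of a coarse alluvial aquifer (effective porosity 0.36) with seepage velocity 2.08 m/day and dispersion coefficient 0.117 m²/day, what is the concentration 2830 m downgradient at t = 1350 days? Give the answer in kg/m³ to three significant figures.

0.00471 kg/m³

For an instantaneous plane source, C(x,t) = M/(n_e·A·√(4πDt)) · exp(−(x−vt)²/(4Dt)), with n_e·A the pore (flow) area.
Plume center vt = 2.08 × 1350 = 2808 m, so the well at 2830 m is 22 m downgradient of the peak.
√(4πDt) = 44.55 m, giving peak height M/(n_e·A·√(4πDt)) = 7.82/(0.36 × 48.1 × 44.55) = 0.01014 kg/m³.
(x−vt)²/(4Dt) = (22)²/(4 × 0.117 × 1350) = 0.7661; exp(−0.7661) = 0.4648.
C = 0.01014 × 0.4648 = 0.00471 kg/m³.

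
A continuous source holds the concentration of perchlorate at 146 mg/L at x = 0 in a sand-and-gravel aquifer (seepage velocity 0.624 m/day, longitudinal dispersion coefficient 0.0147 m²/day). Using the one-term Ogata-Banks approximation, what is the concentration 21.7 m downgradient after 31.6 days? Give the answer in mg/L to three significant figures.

For a continuous step input, C/C₀ ≈ ½·erfc((x−vt)/(2√(Dt))).
vt = 0.624 × 31.6 = 19.7184 m and 2√(Dt) = 2√(0.0147 × 31.6) = 1.363 m.
Argument (x−vt)/(2√(Dt)) = (21.7 − 19.7184)/1.363 = 1.454; ½·erfc(1.454) = 0.01988.
C = 146 × 0.01988 = 2.90 mg/L.

2.90 mg/L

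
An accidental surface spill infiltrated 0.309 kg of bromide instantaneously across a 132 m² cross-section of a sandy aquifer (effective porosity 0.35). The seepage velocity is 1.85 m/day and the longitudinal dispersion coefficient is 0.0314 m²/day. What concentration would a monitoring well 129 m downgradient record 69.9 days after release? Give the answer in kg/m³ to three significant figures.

0.00126 kg/m³

For an instantaneous plane source, C(x,t) = M/(n_e·A·√(4πDt)) · exp(−(x−vt)²/(4Dt)), with n_e·A the pore (flow) area.
Plume center vt = 1.85 × 69.9 = 129.315 m, so the well at 129 m is 0.315 m upgradient of the peak.
√(4πDt) = 5.252 m, giving peak height M/(n_e·A·√(4πDt)) = 0.309/(0.35 × 132 × 5.252) = 0.001273 kg/m³.
(x−vt)²/(4Dt) = (-0.315)²/(4 × 0.0314 × 69.9) = 0.01130; exp(−0.01130) = 0.9888.
C = 0.001273 × 0.9888 = 0.00126 kg/m³.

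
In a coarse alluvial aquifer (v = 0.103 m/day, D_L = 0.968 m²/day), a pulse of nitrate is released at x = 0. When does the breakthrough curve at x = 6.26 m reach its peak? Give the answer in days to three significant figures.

For the 1D instantaneous-source solution, setting ∂C/∂t = 0 at fixed x gives v²t² + 2Dt − x² = 0, so t = (√(D² + v²x²) − D)/v².
√(D² + v²x²) = √(0.968² + 0.103² × 6.26²) = 1.163; v² = 0.010609.
t = (1.163 − 0.968)/0.010609 = 18.4 days (vs. the pure-advection estimate x/v = 60.8 d).

18.4 days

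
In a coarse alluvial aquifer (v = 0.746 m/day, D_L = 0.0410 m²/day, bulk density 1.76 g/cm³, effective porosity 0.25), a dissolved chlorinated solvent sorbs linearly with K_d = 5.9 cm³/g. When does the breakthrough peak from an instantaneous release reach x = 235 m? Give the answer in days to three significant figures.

13400 days

Retardation factor R = 1 + ρ_b·K_d/n = 1 + 1.76 × 5.9/0.25 = 42.54.
Sorption retards both mechanisms: v_R = v/R = 0.01754 m/day, D_R = D/R = 0.0009638 m²/day.
Peak time from v_R²t² + 2D_R t − x² = 0: t = (√(D_R² + v_R²x²) − D_R)/v_R².
√(D_R² + v_R²x²) = √(0.0009638² + 0.01754² × 235²) = 4.122; v_R² = 0.0003077.
t = (4.122 − 0.0009638)/0.0003077 = 13400 days.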